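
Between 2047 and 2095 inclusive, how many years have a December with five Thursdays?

December has 31 days; it has five Thursdays when Thursday falls among the first (month-length − 28) days — i.e. when December 1 is one of Thursday/Wednesday/Tuesday.
December 1 by year: 2047:Sun 2048:Tue✓ 2049:Wed✓ 2050:Thu✓ 2051:Fri 2052:Sun 2053:Mon 2054:Tue✓ 2055:Wed✓ 2056:Fri 2057:Sat 2058:Sun 2059:Mon 2060:Wed✓ 2061:Thu✓ …(19 more)… 2081:Mon 2082:Tue✓ 2083:Wed✓ 2084:Fri 2085:Sat 2086:Sun 2087:Mon 2088:Wed✓ 2089:Thu✓ 2090:Fri 2091:Sat 2092:Mon 2093:Tue✓ 2094:Wed✓ 2095:Thu✓
Years with five Thursdays: 2048, 2049, 2050, 2054, 2055, 2060, 2061, 2065, 2066, 2067, 2071, 2072, 2076, 2077, 2078, 2082, 2083, 2088, 2089, 2093, 2094, 2095 → 22.

22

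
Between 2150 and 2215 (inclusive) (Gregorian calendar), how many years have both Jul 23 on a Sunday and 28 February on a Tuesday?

Check each year's weekday for Jul 23 and 28 February:
  2150: Thu/Sat  2151: Fri/Sun  2152: Sun/Mon  2153: Mon/Wed  2154: Tue/Thu  2155: Wed/Fri  2156: Fri/Sat  2157: Sat/Mon  2158: Sun/Tue ✓  2159: Mon/Wed  2160: Wed/Thu  2161: Thu/Sat  2162: Fri/Sun  2163: Sat/Mon  …(38 more)…  2202: Fri/Sun  2203: Sat/Mon  2204: Mon/Tue  2205: Tue/Thu  2206: Wed/Fri  2207: Thu/Sat  2208: Sat/Sun  2209: Sun/Tue ✓  2210: Mon/Wed  2211: Tue/Thu  2212: Thu/Fri  2213: Fri/Sun  2214: Sat/Mon  2215: Sun/Tue ✓
Both conditions hold in: 2158, 2169, 2175, 2186, 2197, 2209, 2215 — 7.

7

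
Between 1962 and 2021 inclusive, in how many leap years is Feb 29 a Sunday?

2

Leap years in 1962–2021: 15 of them.
Feb 29 weekday advances by 5 (mod 7) from one leap year to the next four years later (or differs when a century non-leap intervenes).
Leap-day weekdays: 1964:Sat 1968:Thu 1972:Tue 1976:Sun✓ 1980:Fri 1984:Wed 1988:Mon 1992:Sat 1996:Thu 2000:Tue 2004:Sun✓ 2008:Fri 2012:Wed 2016:Mon 2020:Sat
Sunday: 1976, 2004 → 2.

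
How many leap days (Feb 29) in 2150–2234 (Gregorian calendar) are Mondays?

3

Leap years in 2150–2234: 20 of them.
Feb 29 weekday advances by 5 (mod 7) from one leap year to the next four years later (or differs when a century non-leap intervenes).
Leap-day weekdays: 2152:Tue 2156:Sun 2160:Fri 2164:Wed 2168:Mon✓ 2172:Sat 2176:Thu 2180:Tue 2184:Sun 2188:Fri 2192:Wed 2196:Mon✓ 2204:Wed 2208:Mon✓ 2212:Sat 2216:Thu 2220:Tue 2224:Sun 2228:Fri 2232:Wed
Monday: 2168, 2196, 2208 → 3.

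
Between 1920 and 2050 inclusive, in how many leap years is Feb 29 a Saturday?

5

Leap years in 1920–2050: 33 of them.
Feb 29 weekday advances by 5 (mod 7) from one leap year to the next four years later (or differs when a century non-leap intervenes).
Leap-day weekdays: 1920:Sun 1924:Fri 1928:Wed 1932:Mon 1936:Sat✓ 1940:Thu 1944:Tue 1948:Sun 1952:Fri 1956:Wed 1960:Mon 1964:Sat✓ 1968:Thu …(7 more)… 2000:Tue 2004:Sun 2008:Fri 2012:Wed 2016:Mon 2020:Sat✓ 2024:Thu 2028:Tue 2032:Sun 2036:Fri 2040:Wed 2044:Mon 2048:Sat✓
Saturday: 1936, 1964, 1992, 2020, 2048 → 5.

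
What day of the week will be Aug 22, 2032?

Sunday

January 1, 2032 is a Thursday.
August 22 is day 235 of the year, i.e. 234 days after Jan 1.
234 mod 7 = 3, so advance 3 weekdays from Thursday: Sunday.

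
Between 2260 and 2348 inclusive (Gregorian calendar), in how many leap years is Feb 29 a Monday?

Leap years in 2260–2348: 22 of them.
Feb 29 weekday advances by 5 (mod 7) from one leap year to the next four years later (or differs when a century non-leap intervenes).
Leap-day weekdays: 2260:Wed 2264:Mon✓ 2268:Sat 2272:Thu 2276:Tue 2280:Sun 2284:Fri 2288:Wed 2292:Mon✓ 2296:Sat 2304:Mon✓ 2308:Sat 2312:Thu 2316:Tue 2320:Sun 2324:Fri 2328:Wed 2332:Mon✓ 2336:Sat 2340:Thu 2344:Tue 2348:Sun
Monday: 2264, 2292, 2304, 2332 → 4.

4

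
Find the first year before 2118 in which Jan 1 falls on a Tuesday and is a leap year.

Jan 1 advances by 2 weekdays after a leap year and by 1 after a common year.
2118: Jan 1 is Saturday.
2117: Friday
2116: Wednesday (leap)
2115: Tuesday
2114: Monday
2113: Sunday
2112: Friday (leap)
2111: Thursday
2110: Wednesday
2109: Tuesday
2108: Sunday (leap)
2107: Saturday
2106: Friday
2105: Thursday
2104: Tuesday (leap)
2104 begins on a Tuesday and is a leap year.

2104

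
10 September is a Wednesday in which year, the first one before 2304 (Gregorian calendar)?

From one year to the next, a fixed date's weekday advances by 1, or by 2 when a Feb 29 lies between the two dates.
2304: September 10 is Saturday.
2303: Thursday (−2)
2302: Wednesday (−1)
10 September falls on a Wednesday in 2302.

2302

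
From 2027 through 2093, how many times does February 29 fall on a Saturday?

2

Leap years in 2027–2093: 17 of them.
Feb 29 weekday advances by 5 (mod 7) from one leap year to the next four years later (or differs when a century non-leap intervenes).
Leap-day weekdays: 2028:Tue 2032:Sun 2036:Fri 2040:Wed 2044:Mon 2048:Sat✓ 2052:Thu 2056:Tue 2060:Sun 2064:Fri 2068:Wed 2072:Mon 2076:Sat✓ 2080:Thu 2084:Tue 2088:Sun 2092:Fri
Saturday: 2048, 2076 → 2.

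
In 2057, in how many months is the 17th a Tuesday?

2

Check the 17th of each month of 2057: Jan 17: Wed, Feb 17: Sat, Mar 17: Sat, Apr 17: Tue, May 17: Thu, Jun 17: Sun, Jul 17: Tue, Aug 17: Fri, Sep 17: Mon, Oct 17: Wed, Nov 17: Sat, Dec 17: Mon.
Tuesday occurs in April, July — 2 months.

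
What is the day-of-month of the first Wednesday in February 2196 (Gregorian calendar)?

3

February 1, 2196 is a Monday, so the first Wednesday is the 3rd.
The first Wednesday is 3 + 0 = 3.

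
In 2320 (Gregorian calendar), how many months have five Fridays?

5

A month of length L has five Fridays iff its first Friday is on day ≤ L−28 (so day 1–3 in a 31-day month, 1–2 in a 30-day month, day 1 in a leap February).
Checking each month of 2320: Jan starts Thu (31d) ✓; Feb starts Sun (29d); Mar starts Mon (31d); Apr starts Thu (30d) ✓; May starts Sat (31d); Jun starts Tue (30d); Jul starts Thu (31d) ✓; Aug starts Sun (31d); Sep starts Wed (30d); Oct starts Fri (31d) ✓; Nov starts Mon (30d); Dec starts Wed (31d) ✓.
Five-Friday months: January, April, July, October, December → 5.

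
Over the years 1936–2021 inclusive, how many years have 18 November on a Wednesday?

13

Track 18 November's weekday year by year (advancing +1, or +2 across a Feb 29):
  1936: Wed ✓  1937: Thu (+1)  1938: Fri (+1)  1939: Sat (+1)  1940: Mon (+2)
  1941: Tue (+1)  1942: Wed (+1) ✓  1943: Thu (+1)  1944: Sat (+2)  1945: Sun (+1)
  1946: Mon (+1)  1947: Tue (+1)  1948: Thu (+2)  1949: Fri (+1)  … (58 more years) …
  2008: Tue (+2)  2009: Wed (+1) ✓  2010: Thu (+1)  2011: Fri (+1)  2012: Sun (+2)
  2013: Mon (+1)  2014: Tue (+1)  2015: Wed (+1) ✓  2016: Fri (+2)  2017: Sat (+1)
  2018: Sun (+1)  2019: Mon (+1)  2020: Wed (+2) ✓  2021: Thu (+1)
Wednesday years: 1936, 1942, 1953, 1959, 1964, 1970, 1981, 1987, 1992, 1998, 2009, 2015, 2020 — 13 in total.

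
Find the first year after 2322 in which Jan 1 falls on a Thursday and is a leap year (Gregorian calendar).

Jan 1 advances by 2 weekdays after a leap year and by 1 after a common year.
2322: Jan 1 is Sunday.
2323: Monday
2324: Tuesday (leap)
2325: Thursday
2326: Friday
2327: Saturday
2328: Sunday (leap)
2329: Tuesday
2330: Wednesday
2331: Thursday
2332: Friday (leap)
2333: Sunday
2334: Monday
2335: Tuesday
2336: Wednesday (leap)
2337: Friday
2338: Saturday
2339: Sunday
2340: Monday (leap)
2341: Wednesday
2342: Thursday
2343: Friday
2344: Saturday (leap)
2345: Monday
2346: Tuesday
2347: Wednesday
2348: Thursday (leap)
2348 begins on a Thursday and is a leap year.

2348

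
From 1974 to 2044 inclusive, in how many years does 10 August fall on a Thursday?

9

Track 10 August's weekday year by year (advancing +1, or +2 across a Feb 29):
  1974: Sat  1975: Sun (+1)  1976: Tue (+2)  1977: Wed (+1)  1978: Thu (+1) ✓
  1979: Fri (+1)  1980: Sun (+2)  1981: Mon (+1)  1982: Tue (+1)  1983: Wed (+1)
  1984: Fri (+2)  1985: Sat (+1)  1986: Sun (+1)  1987: Mon (+1)  … (43 more years) …
  2031: Sun (+1)  2032: Tue (+2)  2033: Wed (+1)  2034: Thu (+1) ✓  2035: Fri (+1)
  2036: Sun (+2)  2037: Mon (+1)  2038: Tue (+1)  2039: Wed (+1)  2040: Fri (+2)
  2041: Sat (+1)  2042: Sun (+1)  2043: Mon (+1)  2044: Wed (+2)
Thursday years: 1978, 1989, 1995, 2000, 2006, 2017, 2023, 2028, 2034 — 9 in total.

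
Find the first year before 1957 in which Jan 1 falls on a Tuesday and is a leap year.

1952

Jan 1 advances by 2 weekdays after a leap year and by 1 after a common year.
1957: Jan 1 is Tuesday.
1956: Sunday (leap)
1955: Saturday
1954: Friday
1953: Thursday
1952: Tuesday (leap)
1952 begins on a Tuesday and is a leap year.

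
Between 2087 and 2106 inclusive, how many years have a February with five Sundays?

1

February has 28 days (29 in leap years); it has five Sundays when Sunday falls among the first (month-length − 28) days — i.e. when February 1 is Sunday in a leap year (never in a common year).
February 1 by year: 2087:Sat 2088:Sun✓ 2089:Tue 2090:Wed 2091:Thu 2092:Fri 2093:Sun 2094:Mon 2095:Tue 2096:Wed 2097:Fri 2098:Sat 2099:Sun 2100:Mon 2101:Tue 2102:Wed 2103:Thu 2104:Fri 2105:Sun 2106:Mon
Years with five Sundays: 2088 → 1.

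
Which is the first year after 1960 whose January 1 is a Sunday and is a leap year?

Jan 1 advances by 2 weekdays after a leap year and by 1 after a common year.
1960: Jan 1 is Friday (leap).
1961: Sunday
1962: Monday
1963: Tuesday
1964: Wednesday (leap)
1965: Friday
1966: Saturday
1967: Sunday
1968: Monday (leap)
1969: Wednesday
1970: Thursday
1971: Friday
1972: Saturday (leap)
1973: Monday
1974: Tuesday
1975: Wednesday
1976: Thursday (leap)
1977: Saturday
1978: Sunday
1979: Monday
1980: Tuesday (leap)
1981: Thursday
1982: Friday
1983: Saturday
1984: Sunday (leap)
1984 begins on a Sunday and is a leap year.

1984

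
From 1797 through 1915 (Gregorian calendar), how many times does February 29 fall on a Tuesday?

Leap years in 1797–1915: 27 of them.
Feb 29 weekday advances by 5 (mod 7) from one leap year to the next four years later (or differs when a century non-leap intervenes).
Leap-day weekdays: 1804:Wed 1808:Mon 1812:Sat 1816:Thu 1820:Tue✓ 1824:Sun 1828:Fri 1832:Wed 1836:Mon 1840:Sat 1844:Thu 1848:Tue✓ 1852:Sun 1856:Fri 1860:Wed 1864:Mon 1868:Sat 1872:Thu 1876:Tue✓ 1880:Sun 1884:Fri 1888:Wed 1892:Mon 1896:Sat 1904:Mon 1908:Sat 1912:Thu
Tuesday: 1820, 1848, 1876 → 3.

3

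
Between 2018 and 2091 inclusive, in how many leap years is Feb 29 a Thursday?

Leap years in 2018–2091: 18 of them.
Feb 29 weekday advances by 5 (mod 7) from one leap year to the next four years later (or differs when a century non-leap intervenes).
Leap-day weekdays: 2020:Sat 2024:Thu✓ 2028:Tue 2032:Sun 2036:Fri 2040:Wed 2044:Mon 2048:Sat 2052:Thu✓ 2056:Tue 2060:Sun 2064:Fri 2068:Wed 2072:Mon 2076:Sat 2080:Thu✓ 2084:Tue 2088:Sun
Thursday: 2024, 2052, 2080 → 3.

3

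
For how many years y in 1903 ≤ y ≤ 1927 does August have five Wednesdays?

11

August has 31 days; it has five Wednesdays when Wednesday falls among the first (month-length − 28) days — i.e. when August 1 is one of Wednesday/Tuesday/Monday.
August 1 by year: 1903:Sat 1904:Mon✓ 1905:Tue✓ 1906:Wed✓ 1907:Thu 1908:Sat 1909:Sun 1910:Mon✓ 1911:Tue✓ 1912:Thu 1913:Fri 1914:Sat 1915:Sun 1916:Tue✓ 1917:Wed✓ 1918:Thu 1919:Fri 1920:Sun 1921:Mon✓ 1922:Tue✓ 1923:Wed✓ 1924:Fri 1925:Sat 1926:Sun 1927:Mon✓
Years with five Wednesdays: 1904, 1905, 1906, 1910, 1911, 1916, 1917, 1921, 1922, 1923, 1927 → 11.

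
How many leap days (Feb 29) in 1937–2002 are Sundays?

Leap years in 1937–2002: 16 of them.
Feb 29 weekday advances by 5 (mod 7) from one leap year to the next four years later (or differs when a century non-leap intervenes).
Leap-day weekdays: 1940:Thu 1944:Tue 1948:Sun✓ 1952:Fri 1956:Wed 1960:Mon 1964:Sat 1968:Thu 1972:Tue 1976:Sun✓ 1980:Fri 1984:Wed 1988:Mon 1992:Sat 1996:Thu 2000:Tue
Sunday: 1948, 1976 → 2.

2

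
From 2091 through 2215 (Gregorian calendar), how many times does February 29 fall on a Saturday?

Leap years in 2091–2215: 29 of them.
Feb 29 weekday advances by 5 (mod 7) from one leap year to the next four years later (or differs when a century non-leap intervenes).
Leap-day weekdays: 2092:Fri 2096:Wed 2104:Fri 2108:Wed 2112:Mon 2116:Sat✓ 2120:Thu 2124:Tue 2128:Sun 2132:Fri 2136:Wed 2140:Mon 2144:Sat✓ …(3 more)… 2160:Fri 2164:Wed 2168:Mon 2172:Sat✓ 2176:Thu 2180:Tue 2184:Sun 2188:Fri 2192:Wed 2196:Mon 2204:Wed 2208:Mon 2212:Sat✓
Saturday: 2116, 2144, 2172, 2212 → 4.

4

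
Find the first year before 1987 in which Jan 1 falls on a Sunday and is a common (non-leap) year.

1978

Jan 1 advances by 2 weekdays after a leap year and by 1 after a common year.
1987: Jan 1 is Thursday.
1986: Wednesday
1985: Tuesday
1984: Sunday (leap)
1983: Saturday
1982: Friday
1981: Thursday
1980: Tuesday (leap)
1979: Monday
1978: Sunday
1978 begins on a Sunday and is a common year.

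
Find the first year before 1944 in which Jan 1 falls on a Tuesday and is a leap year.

Jan 1 advances by 2 weekdays after a leap year and by 1 after a common year.
1944: Jan 1 is Saturday (leap).
1943: Friday
1942: Thursday
1941: Wednesday
1940: Monday (leap)
1939: Sunday
1938: Saturday
1937: Friday
1936: Wednesday (leap)
1935: Tuesday
1934: Monday
1933: Sunday
1932: Friday (leap)
1931: Thursday
1930: Wednesday
1929: Tuesday
1928: Sunday (leap)
1927: Saturday
1926: Friday
1925: Thursday
1924: Tuesday (leap)
1924 begins on a Tuesday and is a leap year.

1924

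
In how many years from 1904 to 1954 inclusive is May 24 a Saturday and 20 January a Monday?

Check each year's weekday for May 24 and 20 January:
  1904: Tue/Wed  1905: Wed/Fri  1906: Thu/Sat  1907: Fri/Sun  1908: Sun/Mon  1909: Mon/Wed  1910: Tue/Thu  1911: Wed/Fri  1912: Fri/Sat  1913: Sat/Mon ✓  1914: Sun/Tue  1915: Mon/Wed  1916: Wed/Thu  1917: Thu/Sat  …(23 more)…  1941: Sat/Mon ✓  1942: Sun/Tue  1943: Mon/Wed  1944: Wed/Thu  1945: Thu/Sat  1946: Fri/Sun  1947: Sat/Mon ✓  1948: Mon/Tue  1949: Tue/Thu  1950: Wed/Fri  1951: Thu/Sat  1952: Sat/Sun  1953: Sun/Tue  1954: Mon/Wed
Both conditions hold in: 1913, 1919, 1930, 1941, 1947 — 5.

5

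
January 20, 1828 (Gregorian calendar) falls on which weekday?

January 1, 1828 is a Tuesday.
January 20 is day 20 of the year, i.e. 19 days after Jan 1.
19 mod 7 = 5, so advance 5 weekdays from Tuesday: Sunday.

Sunday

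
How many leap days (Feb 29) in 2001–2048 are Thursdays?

1

Leap years in 2001–2048: 12 of them.
Feb 29 weekday advances by 5 (mod 7) from one leap year to the next four years later (or differs when a century non-leap intervenes).
Leap-day weekdays: 2004:Sun 2008:Fri 2012:Wed 2016:Mon 2020:Sat 2024:Thu✓ 2028:Tue 2032:Sun 2036:Fri 2040:Wed 2044:Mon 2048:Sat
Thursday: 2024 → 1.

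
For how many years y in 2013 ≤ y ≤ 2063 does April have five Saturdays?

April has 30 days; it has five Saturdays when Saturday falls among the first (month-length − 28) days — i.e. when April 1 is one of Saturday/Friday.
April 1 by year: 2013:Mon 2014:Tue 2015:Wed 2016:Fri✓ 2017:Sat✓ 2018:Sun 2019:Mon 2020:Wed 2021:Thu 2022:Fri✓ 2023:Sat✓ 2024:Mon 2025:Tue 2026:Wed 2027:Thu …(21 more)… 2049:Thu 2050:Fri✓ 2051:Sat✓ 2052:Mon 2053:Tue 2054:Wed 2055:Thu 2056:Sat✓ 2057:Sun 2058:Mon 2059:Tue 2060:Thu 2061:Fri✓ 2062:Sat✓ 2063:Sun
Years with five Saturdays: 2016, 2017, 2022, 2023, 2028, 2033, 2034, 2039, 2044, 2045, 2050, 2051, 2056, 2061, 2062 → 15.

15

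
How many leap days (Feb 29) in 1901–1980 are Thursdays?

Leap years in 1901–1980: 20 of them.
Feb 29 weekday advances by 5 (mod 7) from one leap year to the next four years later (or differs when a century non-leap intervenes).
Leap-day weekdays: 1904:Mon 1908:Sat 1912:Thu✓ 1916:Tue 1920:Sun 1924:Fri 1928:Wed 1932:Mon 1936:Sat 1940:Thu✓ 1944:Tue 1948:Sun 1952:Fri 1956:Wed 1960:Mon 1964:Sat 1968:Thu✓ 1972:Tue 1976:Sun 1980:Fri
Thursday: 1912, 1940, 1968 → 3.

3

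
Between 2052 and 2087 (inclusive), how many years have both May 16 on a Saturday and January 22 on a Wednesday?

Check each year's weekday for May 16 and January 22:
  2052: Thu/Mon  2053: Fri/Wed  2054: Sat/Thu  2055: Sun/Fri  2056: Tue/Sat  2057: Wed/Mon  2058: Thu/Tue  2059: Fri/Wed  2060: Sun/Thu  2061: Mon/Sat  2062: Tue/Sun  2063: Wed/Mon  2064: Fri/Tue  2065: Sat/Thu  …(8 more)…  2074: Wed/Mon  2075: Thu/Tue  2076: Sat/Wed ✓  2077: Sun/Fri  2078: Mon/Sat  2079: Tue/Sun  2080: Thu/Mon  2081: Fri/Wed  2082: Sat/Thu  2083: Sun/Fri  2084: Tue/Sat  2085: Wed/Mon  2086: Thu/Tue  2087: Fri/Wed
Both conditions hold in: 2076 — 1.

1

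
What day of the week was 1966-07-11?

Monday

January 1, 1966 is a Saturday.
July 11 is day 192 of the year, i.e. 191 days after Jan 1.
191 mod 7 = 2, so advance 2 weekdays from Saturday: Monday.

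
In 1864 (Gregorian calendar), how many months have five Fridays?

A month of length L has five Fridays iff its first Friday is on day ≤ L−28 (so day 1–3 in a 31-day month, 1–2 in a 30-day month, day 1 in a leap February).
Checking each month of 1864: Jan starts Fri (31d) ✓; Feb starts Mon (29d); Mar starts Tue (31d); Apr starts Fri (30d) ✓; May starts Sun (31d); Jun starts Wed (30d); Jul starts Fri (31d) ✓; Aug starts Mon (31d); Sep starts Thu (30d) ✓; Oct starts Sat (31d); Nov starts Tue (30d); Dec starts Thu (31d) ✓.
Five-Friday months: January, April, July, September, December → 5.

5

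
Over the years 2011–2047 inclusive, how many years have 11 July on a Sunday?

4

Track 11 July's weekday year by year (advancing +1, or +2 across a Feb 29):
  2011: Mon  2012: Wed (+2)  2013: Thu (+1)  2014: Fri (+1)  2015: Sat (+1)
  2016: Mon (+2)  2017: Tue (+1)  2018: Wed (+1)  2019: Thu (+1)  2020: Sat (+2)
  2021: Sun (+1) ✓  2022: Mon (+1)  2023: Tue (+1)  2024: Thu (+2)  … (9 more years) …
  2034: Tue (+1)  2035: Wed (+1)  2036: Fri (+2)  2037: Sat (+1)  2038: Sun (+1) ✓
  2039: Mon (+1)  2040: Wed (+2)  2041: Thu (+1)  2042: Fri (+1)  2043: Sat (+1)
  2044: Mon (+2)  2045: Tue (+1)  2046: Wed (+1)  2047: Thu (+1)
Sunday years: 2021, 2027, 2032, 2038 — 4 in total.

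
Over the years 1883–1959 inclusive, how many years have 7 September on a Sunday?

11

Track 7 September's weekday year by year (advancing +1, or +2 across a Feb 29):
  1883: Fri  1884: Sun (+2) ✓  1885: Mon (+1)  1886: Tue (+1)  1887: Wed (+1)
  1888: Fri (+2)  1889: Sat (+1)  1890: Sun (+1) ✓  1891: Mon (+1)  1892: Wed (+2)
  1893: Thu (+1)  1894: Fri (+1)  1895: Sat (+1)  1896: Mon (+2)  … (49 more years) …
  1946: Sat (+1)  1947: Sun (+1) ✓  1948: Tue (+2)  1949: Wed (+1)  1950: Thu (+1)
  1951: Fri (+1)  1952: Sun (+2) ✓  1953: Mon (+1)  1954: Tue (+1)  1955: Wed (+1)
  1956: Fri (+2)  1957: Sat (+1)  1958: Sun (+1) ✓  1959: Mon (+1)
Sunday years: 1884, 1890, 1902, 1913, 1919, 1924, 1930, 1941, 1947, 1952, 1958 — 11 in total.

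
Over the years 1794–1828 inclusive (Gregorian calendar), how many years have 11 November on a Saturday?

5

Track 11 November's weekday year by year (advancing +1, or +2 across a Feb 29):
  1794: Tue  1795: Wed (+1)  1796: Fri (+2)  1797: Sat (+1) ✓  1798: Sun (+1)
  1799: Mon (+1)  1800: Tue (+1)  1801: Wed (+1)  1802: Thu (+1)  1803: Fri (+1)
  1804: Sun (+2)  1805: Mon (+1)  1806: Tue (+1)  1807: Wed (+1)  … (7 more years) …
  1815: Sat (+1) ✓  1816: Mon (+2)  1817: Tue (+1)  1818: Wed (+1)  1819: Thu (+1)
  1820: Sat (+2) ✓  1821: Sun (+1)  1822: Mon (+1)  1823: Tue (+1)  1824: Thu (+2)
  1825: Fri (+1)  1826: Sat (+1) ✓  1827: Sun (+1)  1828: Tue (+2)
Saturday years: 1797, 1809, 1815, 1820, 1826 — 5 in total.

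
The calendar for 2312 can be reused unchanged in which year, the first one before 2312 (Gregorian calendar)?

Two years share a calendar iff Jan 1 falls on the same weekday and both are leap or both are common. 2312: Jan 1 is Monday, leap year.
2311: Jan 1 Sunday, common
2310: Jan 1 Saturday, common
2309: Jan 1 Friday, common
2308: Jan 1 Wednesday, leap
2307: Jan 1 Tuesday, common
2306: Jan 1 Monday, common
2305: Jan 1 Sunday, common
2304: Jan 1 Friday, leap
2303: Jan 1 Thursday, common
2302: Jan 1 Wednesday, common
2301: Jan 1 Tuesday, common
2300: Jan 1 Monday, common
2299: Jan 1 Sunday, common
2298: Jan 1 Saturday, common
2297: Jan 1 Friday, common
2296: Jan 1 Wednesday, leap
2295: Jan 1 Tuesday, common
2294: Jan 1 Monday, common
2293: Jan 1 Sunday, common
2292: Jan 1 Friday, leap
2291: Jan 1 Thursday, common
2290: Jan 1 Wednesday, common
2289: Jan 1 Tuesday, common
2288: Jan 1 Sunday, leap
2287: Jan 1 Saturday, common
2286: Jan 1 Friday, common
2285: Jan 1 Thursday, common
2284: Jan 1 Tuesday, leap
2283: Jan 1 Monday, common
2282: Jan 1 Sunday, common
2281: Jan 1 Saturday, common
2280: Jan 1 Thursday, leap
2279: Jan 1 Wednesday, common
2278: Jan 1 Tuesday, common
2277: Jan 1 Monday, common
2276: Jan 1 Saturday, leap
2275: Jan 1 Friday, common
2274: Jan 1 Thursday, common
2273: Jan 1 Wednesday, common
2272: Jan 1 Monday, leap
2272 matches on both conditions.

2272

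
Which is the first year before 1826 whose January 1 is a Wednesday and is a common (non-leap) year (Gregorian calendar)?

Jan 1 advances by 2 weekdays after a leap year and by 1 after a common year.
1826: Jan 1 is Sunday.
1825: Saturday
1824: Thursday (leap)
1823: Wednesday
1823 begins on a Wednesday and is a common year.

1823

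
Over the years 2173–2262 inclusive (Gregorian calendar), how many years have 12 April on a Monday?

13

Track 12 April's weekday year by year (advancing +1, or +2 across a Feb 29):
  2173: Mon ✓  2174: Tue (+1)  2175: Wed (+1)  2176: Fri (+2)  2177: Sat (+1)
  2178: Sun (+1)  2179: Mon (+1) ✓  2180: Wed (+2)  2181: Thu (+1)  2182: Fri (+1)
  2183: Sat (+1)  2184: Mon (+2) ✓  2185: Tue (+1)  2186: Wed (+1)  … (62 more years) …
  2249: Thu (+1)  2250: Fri (+1)  2251: Sat (+1)  2252: Mon (+2) ✓  2253: Tue (+1)
  2254: Wed (+1)  2255: Thu (+1)  2256: Sat (+2)  2257: Sun (+1)  2258: Mon (+1) ✓
  2259: Tue (+1)  2260: Thu (+2)  2261: Fri (+1)  2262: Sat (+1)
Monday years: 2173, 2179, 2184, 2190, 2202, 2213, 2219, 2224, 2230, 2241, 2247, 2252, 2258 — 13 in total.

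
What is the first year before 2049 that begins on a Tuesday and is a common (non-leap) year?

Jan 1 advances by 2 weekdays after a leap year and by 1 after a common year.
2049: Jan 1 is Friday.
2048: Wednesday (leap)
2047: Tuesday
2047 begins on a Tuesday and is a common year.

2047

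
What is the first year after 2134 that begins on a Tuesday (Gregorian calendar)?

Jan 1 advances by 2 weekdays after a leap year and by 1 after a common year.
2134: Jan 1 is Friday.
2135: Saturday
2136: Sunday (leap)
2137: Tuesday
2137 begins on a Tuesday

2137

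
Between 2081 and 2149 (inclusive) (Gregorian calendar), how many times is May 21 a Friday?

10

Track May 21's weekday year by year (advancing +1, or +2 across a Feb 29):
  2081: Wed  2082: Thu (+1)  2083: Fri (+1) ✓  2084: Sun (+2)  2085: Mon (+1)
  2086: Tue (+1)  2087: Wed (+1)  2088: Fri (+2) ✓  2089: Sat (+1)  2090: Sun (+1)
  2091: Mon (+1)  2092: Wed (+2)  2093: Thu (+1)  2094: Fri (+1) ✓  … (41 more years) …
  2136: Mon (+2)  2137: Tue (+1)  2138: Wed (+1)  2139: Thu (+1)  2140: Sat (+2)
  2141: Sun (+1)  2142: Mon (+1)  2143: Tue (+1)  2144: Thu (+2)  2145: Fri (+1) ✓
  2146: Sat (+1)  2147: Sun (+1)  2148: Tue (+2)  2149: Wed (+1)
Friday years: 2083, 2088, 2094, 2100, 2106, 2117, 2123, 2128, 2134, 2145 — 10 in total.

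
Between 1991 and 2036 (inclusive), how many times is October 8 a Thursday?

Track October 8's weekday year by year (advancing +1, or +2 across a Feb 29):
  1991: Tue  1992: Thu (+2) ✓  1993: Fri (+1)  1994: Sat (+1)  1995: Sun (+1)
  1996: Tue (+2)  1997: Wed (+1)  1998: Thu (+1) ✓  1999: Fri (+1)  2000: Sun (+2)
  2001: Mon (+1)  2002: Tue (+1)  2003: Wed (+1)  2004: Fri (+2)  … (18 more years) …
  2023: Sun (+1)  2024: Tue (+2)  2025: Wed (+1)  2026: Thu (+1) ✓  2027: Fri (+1)
  2028: Sun (+2)  2029: Mon (+1)  2030: Tue (+1)  2031: Wed (+1)  2032: Fri (+2)
  2033: Sat (+1)  2034: Sun (+1)  2035: Mon (+1)  2036: Wed (+2)
Thursday years: 1992, 1998, 2009, 2015, 2020, 2026 — 6 in total.

6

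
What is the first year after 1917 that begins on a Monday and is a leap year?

1940

Jan 1 advances by 2 weekdays after a leap year and by 1 after a common year.
1917: Jan 1 is Monday.
1918: Tuesday
1919: Wednesday
1920: Thursday (leap)
1921: Saturday
1922: Sunday
1923: Monday
1924: Tuesday (leap)
1925: Thursday
1926: Friday
1927: Saturday
1928: Sunday (leap)
1929: Tuesday
1930: Wednesday
1931: Thursday
1932: Friday (leap)
1933: Sunday
1934: Monday
1935: Tuesday
1936: Wednesday (leap)
1937: Friday
1938: Saturday
1939: Sunday
1940: Monday (leap)
1940 begins on a Monday and is a leap year.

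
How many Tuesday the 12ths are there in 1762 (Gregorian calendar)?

Check the 12th of each month of 1762: Jan 12: Tue, Feb 12: Fri, Mar 12: Fri, Apr 12: Mon, May 12: Wed, Jun 12: Sat, Jul 12: Mon, Aug 12: Thu, Sep 12: Sun, Oct 12: Tue, Nov 12: Fri, Dec 12: Sun.
Tuesday occurs in January, October — 2 months.

2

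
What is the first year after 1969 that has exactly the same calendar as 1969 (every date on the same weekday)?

1975

Two years share a calendar iff Jan 1 falls on the same weekday and both are leap or both are common. 1969: Jan 1 is Wednesday, common year.
1970: Jan 1 Thursday, common
1971: Jan 1 Friday, common
1972: Jan 1 Saturday, leap
1973: Jan 1 Monday, common
1974: Jan 1 Tuesday, common
1975: Jan 1 Wednesday, common
1975 matches on both conditions.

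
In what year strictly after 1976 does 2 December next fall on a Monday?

1985

From one year to the next, a fixed date's weekday advances by 1, or by 2 when a Feb 29 lies between the two dates.
1976: December 2 is Thursday.
1977: Friday (+1)
1978: Saturday (+1)
1979: Sunday (+1)
1980: Tuesday (+2)
1981: Wednesday (+1)
1982: Thursday (+1)
1983: Friday (+1)
1984: Sunday (+2)
1985: Monday (+1)
2 December falls on a Monday in 1985.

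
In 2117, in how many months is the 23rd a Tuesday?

3

Check the 23rd of each month of 2117: Jan 23: Sat, Feb 23: Tue, Mar 23: Tue, Apr 23: Fri, May 23: Sun, Jun 23: Wed, Jul 23: Fri, Aug 23: Mon, Sep 23: Thu, Oct 23: Sat, Nov 23: Tue, Dec 23: Thu.
Tuesday occurs in February, March, November — 3 months.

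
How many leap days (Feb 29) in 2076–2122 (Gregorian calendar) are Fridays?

2

Leap years in 2076–2122: 11 of them.
Feb 29 weekday advances by 5 (mod 7) from one leap year to the next four years later (or differs when a century non-leap intervenes).
Leap-day weekdays: 2076:Sat 2080:Thu 2084:Tue 2088:Sun 2092:Fri✓ 2096:Wed 2104:Fri✓ 2108:Wed 2112:Mon 2116:Sat 2120:Thu
Friday: 2092, 2104 → 2.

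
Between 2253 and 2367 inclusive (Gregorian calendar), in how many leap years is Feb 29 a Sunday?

Leap years in 2253–2367: 27 of them.
Feb 29 weekday advances by 5 (mod 7) from one leap year to the next four years later (or differs when a century non-leap intervenes).
Leap-day weekdays: 2256:Fri 2260:Wed 2264:Mon 2268:Sat 2272:Thu 2276:Tue 2280:Sun✓ 2284:Fri 2288:Wed 2292:Mon 2296:Sat 2304:Mon 2308:Sat 2312:Thu 2316:Tue 2320:Sun✓ 2324:Fri 2328:Wed 2332:Mon 2336:Sat 2340:Thu 2344:Tue 2348:Sun✓ 2352:Fri 2356:Wed 2360:Mon 2364:Sat
Sunday: 2280, 2320, 2348 → 3.

3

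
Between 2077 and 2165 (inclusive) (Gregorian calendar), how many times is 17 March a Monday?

13

Track 17 March's weekday year by year (advancing +1, or +2 across a Feb 29):
  2077: Wed  2078: Thu (+1)  2079: Fri (+1)  2080: Sun (+2)  2081: Mon (+1) ✓
  2082: Tue (+1)  2083: Wed (+1)  2084: Fri (+2)  2085: Sat (+1)  2086: Sun (+1)
  2087: Mon (+1) ✓  2088: Wed (+2)  2089: Thu (+1)  2090: Fri (+1)  … (61 more years) …
  2152: Fri (+2)  2153: Sat (+1)  2154: Sun (+1)  2155: Mon (+1) ✓  2156: Wed (+2)
  2157: Thu (+1)  2158: Fri (+1)  2159: Sat (+1)  2160: Mon (+2) ✓  2161: Tue (+1)
  2162: Wed (+1)  2163: Thu (+1)  2164: Sat (+2)  2165: Sun (+1)
Monday years: 2081, 2087, 2092, 2098, 2104, 2110, 2121, 2127, 2132, 2138, 2149, 2155, 2160 — 13 in total.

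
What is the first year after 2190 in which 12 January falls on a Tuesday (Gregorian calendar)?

2196

From one year to the next, a fixed date's weekday advances by 1, or by 2 when a Feb 29 lies between the two dates.
2190: January 12 is Tuesday.
2191: Wednesday (+1)
2192: Thursday (+1)
2193: Saturday (+2)
2194: Sunday (+1)
2195: Monday (+1)
2196: Tuesday (+1)
12 January falls on a Tuesday in 2196.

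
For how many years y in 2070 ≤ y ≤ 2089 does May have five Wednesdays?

May has 31 days; it has five Wednesdays when Wednesday falls among the first (month-length − 28) days — i.e. when May 1 is one of Wednesday/Tuesday/Monday.
May 1 by year: 2070:Thu 2071:Fri 2072:Sun 2073:Mon✓ 2074:Tue✓ 2075:Wed✓ 2076:Fri 2077:Sat 2078:Sun 2079:Mon✓ 2080:Wed✓ 2081:Thu 2082:Fri 2083:Sat 2084:Mon✓ 2085:Tue✓ 2086:Wed✓ 2087:Thu 2088:Sat 2089:Sun
Years with five Wednesdays: 2073, 2074, 2075, 2079, 2080, 2084, 2085, 2086 → 8.

8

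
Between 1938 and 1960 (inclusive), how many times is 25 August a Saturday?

3

Track 25 August's weekday year by year (advancing +1, or +2 across a Feb 29):
  1938: Thu  1939: Fri (+1)  1940: Sun (+2)  1941: Mon (+1)  1942: Tue (+1)
  1943: Wed (+1)  1944: Fri (+2)  1945: Sat (+1) ✓  1946: Sun (+1)  1947: Mon (+1)
  1948: Wed (+2)  1949: Thu (+1)  1950: Fri (+1)  1951: Sat (+1) ✓  1952: Mon (+2)
  1953: Tue (+1)  1954: Wed (+1)  1955: Thu (+1)  1956: Sat (+2) ✓  1957: Sun (+1)
  1958: Mon (+1)  1959: Tue (+1)  1960: Thu (+2)
Saturday years: 1945, 1951, 1956 — 3 in total.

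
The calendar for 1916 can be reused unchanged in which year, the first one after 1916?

Two years share a calendar iff Jan 1 falls on the same weekday and both are leap or both are common. 1916: Jan 1 is Saturday, leap year.
1917: Jan 1 Monday, common
1918: Jan 1 Tuesday, common
1919: Jan 1 Wednesday, common
1920: Jan 1 Thursday, leap
1921: Jan 1 Saturday, common
1922: Jan 1 Sunday, common
1923: Jan 1 Monday, common
1924: Jan 1 Tuesday, leap
1925: Jan 1 Thursday, common
1926: Jan 1 Friday, common
1927: Jan 1 Saturday, common
1928: Jan 1 Sunday, leap
1929: Jan 1 Tuesday, common
1930: Jan 1 Wednesday, common
1931: Jan 1 Thursday, common
1932: Jan 1 Friday, leap
1933: Jan 1 Sunday, common
1934: Jan 1 Monday, common
1935: Jan 1 Tuesday, common
1936: Jan 1 Wednesday, leap
1937: Jan 1 Friday, common
1938: Jan 1 Saturday, common
1939: Jan 1 Sunday, common
1940: Jan 1 Monday, leap
1941: Jan 1 Wednesday, common
1942: Jan 1 Thursday, common
1943: Jan 1 Friday, common
1944: Jan 1 Saturday, leap
1944 matches on both conditions.

1944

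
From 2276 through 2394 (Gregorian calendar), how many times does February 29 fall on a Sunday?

Leap years in 2276–2394: 29 of them.
Feb 29 weekday advances by 5 (mod 7) from one leap year to the next four years later (or differs when a century non-leap intervenes).
Leap-day weekdays: 2276:Tue 2280:Sun✓ 2284:Fri 2288:Wed 2292:Mon 2296:Sat 2304:Mon 2308:Sat 2312:Thu 2316:Tue 2320:Sun✓ 2324:Fri 2328:Wed …(3 more)… 2344:Tue 2348:Sun✓ 2352:Fri 2356:Wed 2360:Mon 2364:Sat 2368:Thu 2372:Tue 2376:Sun✓ 2380:Fri 2384:Wed 2388:Mon 2392:Sat
Sunday: 2280, 2320, 2348, 2376 → 4.

4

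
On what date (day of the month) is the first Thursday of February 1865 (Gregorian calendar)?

February 1, 1865 is a Wednesday, so the first Thursday is the 2nd.
The first Thursday is 2 + 0 = 2.

2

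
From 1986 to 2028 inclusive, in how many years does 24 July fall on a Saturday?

Track 24 July's weekday year by year (advancing +1, or +2 across a Feb 29):
  1986: Thu  1987: Fri (+1)  1988: Sun (+2)  1989: Mon (+1)  1990: Tue (+1)
  1991: Wed (+1)  1992: Fri (+2)  1993: Sat (+1) ✓  1994: Sun (+1)  1995: Mon (+1)
  1996: Wed (+2)  1997: Thu (+1)  1998: Fri (+1)  1999: Sat (+1) ✓  … (15 more years) …
  2015: Fri (+1)  2016: Sun (+2)  2017: Mon (+1)  2018: Tue (+1)  2019: Wed (+1)
  2020: Fri (+2)  2021: Sat (+1) ✓  2022: Sun (+1)  2023: Mon (+1)  2024: Wed (+2)
  2025: Thu (+1)  2026: Fri (+1)  2027: Sat (+1) ✓  2028: Mon (+2)
Saturday years: 1993, 1999, 2004, 2010, 2021, 2027 — 6 in total.

6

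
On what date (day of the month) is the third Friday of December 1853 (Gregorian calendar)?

December 1, 1853 is a Thursday, so the first Friday is the 2nd.
The third Friday is 2 + 14 = 16.

16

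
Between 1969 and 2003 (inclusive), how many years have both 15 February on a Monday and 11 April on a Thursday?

0

Check each year's weekday for 15 February and 11 April:
  1969: Sat/Fri  1970: Sun/Sat  1971: Mon/Sun  1972: Tue/Tue  1973: Thu/Wed  1974: Fri/Thu  1975: Sat/Fri  1976: Sun/Sun  1977: Tue/Mon  1978: Wed/Tue  1979: Thu/Wed  1980: Fri/Fri  1981: Sun/Sat  1982: Mon/Sun  …(7 more)…  1990: Thu/Wed  1991: Fri/Thu  1992: Sat/Sat  1993: Mon/Sun  1994: Tue/Mon  1995: Wed/Tue  1996: Thu/Thu  1997: Sat/Fri  1998: Sun/Sat  1999: Mon/Sun  2000: Tue/Tue  2001: Thu/Wed  2002: Fri/Thu  2003: Sat/Fri
Both conditions hold in: no year — 0.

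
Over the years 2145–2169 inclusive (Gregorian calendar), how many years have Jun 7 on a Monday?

Track Jun 7's weekday year by year (advancing +1, or +2 across a Feb 29):
  2145: Mon ✓  2146: Tue (+1)  2147: Wed (+1)  2148: Fri (+2)  2149: Sat (+1)
  2150: Sun (+1)  2151: Mon (+1) ✓  2152: Wed (+2)  2153: Thu (+1)  2154: Fri (+1)
  2155: Sat (+1)  2156: Mon (+2) ✓  2157: Tue (+1)  2158: Wed (+1)  2159: Thu (+1)
  2160: Sat (+2)  2161: Sun (+1)  2162: Mon (+1) ✓  2163: Tue (+1)  2164: Thu (+2)
  2165: Fri (+1)  2166: Sat (+1)  2167: Sun (+1)  2168: Tue (+2)  2169: Wed (+1)
Monday years: 2145, 2151, 2156, 2162 — 4 in total.

4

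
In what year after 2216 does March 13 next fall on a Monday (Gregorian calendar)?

From one year to the next, a fixed date's weekday advances by 1, or by 2 when a Feb 29 lies between the two dates.
2216: March 13 is Wednesday.
2217: Thursday (+1)
2218: Friday (+1)
2219: Saturday (+1)
2220: Monday (+2)
March 13 falls on a Monday in 2220.

2220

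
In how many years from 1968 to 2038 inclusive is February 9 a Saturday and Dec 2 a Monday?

7

Check each year's weekday for February 9 and Dec 2:
  1968: Fri/Mon  1969: Sun/Tue  1970: Mon/Wed  1971: Tue/Thu  1972: Wed/Sat  1973: Fri/Sun  1974: Sat/Mon ✓  1975: Sun/Tue  1976: Mon/Thu  1977: Wed/Fri  1978: Thu/Sat  1979: Fri/Sun  1980: Sat/Tue  1981: Mon/Wed  …(43 more)…  2025: Sun/Tue  2026: Mon/Wed  2027: Tue/Thu  2028: Wed/Sat  2029: Fri/Sun  2030: Sat/Mon ✓  2031: Sun/Tue  2032: Mon/Thu  2033: Wed/Fri  2034: Thu/Sat  2035: Fri/Sun  2036: Sat/Tue  2037: Mon/Wed  2038: Tue/Thu
Both conditions hold in: 1974, 1985, 1991, 2002, 2013, 2019, 2030 — 7.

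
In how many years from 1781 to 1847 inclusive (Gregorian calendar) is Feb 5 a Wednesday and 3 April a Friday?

Check each year's weekday for Feb 5 and 3 April:
  1781: Mon/Tue  1782: Tue/Wed  1783: Wed/Thu  1784: Thu/Sat  1785: Sat/Sun  1786: Sun/Mon  1787: Mon/Tue  1788: Tue/Thu  1789: Thu/Fri  1790: Fri/Sat  1791: Sat/Sun  1792: Sun/Tue  1793: Tue/Wed  1794: Wed/Thu  …(39 more)…  1834: Wed/Thu  1835: Thu/Fri  1836: Fri/Sun  1837: Sun/Mon  1838: Mon/Tue  1839: Tue/Wed  1840: Wed/Fri ✓  1841: Fri/Sat  1842: Sat/Sun  1843: Sun/Mon  1844: Mon/Wed  1845: Wed/Thu  1846: Thu/Fri  1847: Fri/Sat
Both conditions hold in: 1812, 1840 — 2.

2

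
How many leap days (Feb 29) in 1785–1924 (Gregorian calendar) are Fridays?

5

Leap years in 1785–1924: 33 of them.
Feb 29 weekday advances by 5 (mod 7) from one leap year to the next four years later (or differs when a century non-leap intervenes).
Leap-day weekdays: 1788:Fri✓ 1792:Wed 1796:Mon 1804:Wed 1808:Mon 1812:Sat 1816:Thu 1820:Tue 1824:Sun 1828:Fri✓ 1832:Wed 1836:Mon 1840:Sat …(7 more)… 1872:Thu 1876:Tue 1880:Sun 1884:Fri✓ 1888:Wed 1892:Mon 1896:Sat 1904:Mon 1908:Sat 1912:Thu 1916:Tue 1920:Sun 1924:Fri✓
Friday: 1788, 1828, 1856, 1884, 1924 → 5.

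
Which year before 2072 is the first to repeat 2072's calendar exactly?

2044

Two years share a calendar iff Jan 1 falls on the same weekday and both are leap or both are common. 2072: Jan 1 is Friday, leap year.
2071: Jan 1 Thursday, common
2070: Jan 1 Wednesday, common
2069: Jan 1 Tuesday, common
2068: Jan 1 Sunday, leap
2067: Jan 1 Saturday, common
2066: Jan 1 Friday, common
2065: Jan 1 Thursday, common
2064: Jan 1 Tuesday, leap
2063: Jan 1 Monday, common
2062: Jan 1 Sunday, common
2061: Jan 1 Saturday, common
2060: Jan 1 Thursday, leap
2059: Jan 1 Wednesday, common
2058: Jan 1 Tuesday, common
2057: Jan 1 Monday, common
2056: Jan 1 Saturday, leap
2055: Jan 1 Friday, common
2054: Jan 1 Thursday, common
2053: Jan 1 Wednesday, common
2052: Jan 1 Monday, leap
2051: Jan 1 Sunday, common
2050: Jan 1 Saturday, common
2049: Jan 1 Friday, common
2048: Jan 1 Wednesday, leap
2047: Jan 1 Tuesday, common
2046: Jan 1 Monday, common
2045: Jan 1 Sunday, common
2044: Jan 1 Friday, leap
2044 matches on both conditions.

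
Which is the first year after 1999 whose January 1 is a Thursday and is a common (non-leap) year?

Jan 1 advances by 2 weekdays after a leap year and by 1 after a common year.
1999: Jan 1 is Friday.
2000: Saturday (leap)
2001: Monday
2002: Tuesday
2003: Wednesday
2004: Thursday (leap)
2005: Saturday
2006: Sunday
2007: Monday
2008: Tuesday (leap)
2009: Thursday
2009 begins on a Thursday and is a common year.

2009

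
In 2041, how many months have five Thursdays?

4

A month of length L has five Thursdays iff its first Thursday is on day ≤ L−28 (so day 1–3 in a 31-day month, 1–2 in a 30-day month, day 1 in a leap February).
Checking each month of 2041: Jan starts Tue (31d) ✓; Feb starts Fri (28d); Mar starts Fri (31d); Apr starts Mon (30d); May starts Wed (31d) ✓; Jun starts Sat (30d); Jul starts Mon (31d); Aug starts Thu (31d) ✓; Sep starts Sun (30d); Oct starts Tue (31d) ✓; Nov starts Fri (30d); Dec starts Sun (31d).
Five-Thursday months: January, May, August, October → 4.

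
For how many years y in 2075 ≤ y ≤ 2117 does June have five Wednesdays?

13

June has 30 days; it has five Wednesdays when Wednesday falls among the first (month-length − 28) days — i.e. when June 1 is one of Wednesday/Tuesday.
June 1 by year: 2075:Sat 2076:Mon 2077:Tue✓ 2078:Wed✓ 2079:Thu 2080:Sat 2081:Sun 2082:Mon 2083:Tue✓ 2084:Thu 2085:Fri 2086:Sat 2087:Sun 2088:Tue✓ 2089:Wed✓ …(13 more)… 2103:Fri 2104:Sun 2105:Mon 2106:Tue✓ 2107:Wed✓ 2108:Fri 2109:Sat 2110:Sun 2111:Mon 2112:Wed✓ 2113:Thu 2114:Fri 2115:Sat 2116:Mon 2117:Tue✓
Years with five Wednesdays: 2077, 2078, 2083, 2088, 2089, 2094, 2095, 2100, 2101, 2106, 2107, 2112, 2117 → 13.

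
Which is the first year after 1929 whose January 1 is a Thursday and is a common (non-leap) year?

Jan 1 advances by 2 weekdays after a leap year and by 1 after a common year.
1929: Jan 1 is Tuesday.
1930: Wednesday
1931: Thursday
1931 begins on a Thursday and is a common year.

1931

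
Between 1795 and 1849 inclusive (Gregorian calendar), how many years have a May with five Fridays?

May has 31 days; it has five Fridays when Friday falls among the first (month-length − 28) days — i.e. when May 1 is one of Friday/Thursday/Wednesday.
May 1 by year: 1795:Fri✓ 1796:Sun 1797:Mon 1798:Tue 1799:Wed✓ 1800:Thu✓ 1801:Fri✓ 1802:Sat 1803:Sun 1804:Tue 1805:Wed✓ 1806:Thu✓ 1807:Fri✓ 1808:Sun 1809:Mon …(25 more)… 1835:Fri✓ 1836:Sun 1837:Mon 1838:Tue 1839:Wed✓ 1840:Fri✓ 1841:Sat 1842:Sun 1843:Mon 1844:Wed✓ 1845:Thu✓ 1846:Fri✓ 1847:Sat 1848:Mon 1849:Tue
Years with five Fridays: 1795, 1799, 1800, 1801, 1805, 1806, 1807, 1811, 1812, 1816, 1817, 1818, 1822, 1823, 1828, 1829, 1833, 1834, 1835, 1839, 1840, 1844, 1845, 1846 → 24.

24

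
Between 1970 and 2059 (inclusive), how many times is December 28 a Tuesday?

Track December 28's weekday year by year (advancing +1, or +2 across a Feb 29):
  1970: Mon  1971: Tue (+1) ✓  1972: Thu (+2)  1973: Fri (+1)  1974: Sat (+1)
  1975: Sun (+1)  1976: Tue (+2) ✓  1977: Wed (+1)  1978: Thu (+1)  1979: Fri (+1)
  1980: Sun (+2)  1981: Mon (+1)  1982: Tue (+1) ✓  1983: Wed (+1)  … (62 more years) …
  2046: Fri (+1)  2047: Sat (+1)  2048: Mon (+2)  2049: Tue (+1) ✓  2050: Wed (+1)
  2051: Thu (+1)  2052: Sat (+2)  2053: Sun (+1)  2054: Mon (+1)  2055: Tue (+1) ✓
  2056: Thu (+2)  2057: Fri (+1)  2058: Sat (+1)  2059: Sun (+1)
Tuesday years: 1971, 1976, 1982, 1993, 1999, 2004, 2010, 2021, 2027, 2032, 2038, 2049, 2055 — 13 in total.

13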